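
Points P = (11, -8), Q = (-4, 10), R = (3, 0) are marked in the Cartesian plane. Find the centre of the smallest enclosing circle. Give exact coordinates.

(3.5, 1)

Side lengths²: PQ² = 549, PR² = 128, QR² = 149.
Since PQ² = 549 ≥ 149 + 128 = 277, the angle opposite PQ is not acute, so the smallest enclosing circle has PQ as diameter.
Centre = midpoint of PQ = (3.5, 1), r² = 549/4 = 137.25.
Centre = (3.5, 1).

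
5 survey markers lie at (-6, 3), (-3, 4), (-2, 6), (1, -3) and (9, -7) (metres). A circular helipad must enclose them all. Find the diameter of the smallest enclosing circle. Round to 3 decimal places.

The farthest pair is (-6, 3)–(9, -7) with squared distance 325. The circle on this segment as diameter has centre (1.5, -2) and r² = 325/4 = 81.25.
Check (-3, 4): distance² to centre = 56.25 ≤ 81.25, so it lies inside.
All remaining points lie in this disk, and no smaller disk contains both endpoints, so this is the minimum enclosing circle.
Diameter = 2r = 2√(81.25) ≈ 18.028.

18.028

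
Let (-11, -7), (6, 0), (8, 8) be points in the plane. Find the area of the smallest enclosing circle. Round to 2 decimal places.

460.24

Call the three points A, B, C in the order given.
Side lengths²: AB² = 338, AC² = 586, BC² = 68.
Since AC² = 586 ≥ 338 + 68 = 406, the angle opposite AC is not acute, so the smallest enclosing circle has AC as diameter.
Centre = midpoint of AC = (-1.5, 0.5), r² = 586/4 = 146.5.
Area = π·r² = π·146.5 ≈ 460.24.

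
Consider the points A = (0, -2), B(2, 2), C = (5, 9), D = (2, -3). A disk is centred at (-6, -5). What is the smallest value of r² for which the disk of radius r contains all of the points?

317

The required radius is the distance from (-6, -5) to the farthest point.
Squared distances: 45, 113, 317, 68.
Maximum is 317, attained at C.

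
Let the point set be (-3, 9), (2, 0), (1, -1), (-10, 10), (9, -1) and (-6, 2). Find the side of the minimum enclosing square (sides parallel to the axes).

19

The bounding box has width 19 and height 11.
An axis-aligned square enclosing the set must have side ≥ max(width, height).
So the minimum side is max(19, 11) = 19.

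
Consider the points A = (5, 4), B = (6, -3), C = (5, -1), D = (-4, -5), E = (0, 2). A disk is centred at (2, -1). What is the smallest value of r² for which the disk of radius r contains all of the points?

The required radius is the distance from (2, -1) to the farthest point.
Squared distances: 34, 20, 9, 52, 13.
Maximum is 52, attained at D.

52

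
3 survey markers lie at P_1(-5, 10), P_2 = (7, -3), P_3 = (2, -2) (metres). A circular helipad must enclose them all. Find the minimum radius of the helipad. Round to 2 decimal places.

8.85

Side lengths²: P_1P_2² = 313, P_1P_3² = 193, P_2P_3² = 26.
Since P_1P_2² = 313 ≥ 193 + 26 = 219, the angle opposite P_1P_2 is not acute, so the smallest enclosing circle has P_1P_2 as diameter.
Centre = midpoint of P_1P_2 = (1, 3.5), r² = 313/4 = 78.25.
r = √(78.25) ≈ 8.85.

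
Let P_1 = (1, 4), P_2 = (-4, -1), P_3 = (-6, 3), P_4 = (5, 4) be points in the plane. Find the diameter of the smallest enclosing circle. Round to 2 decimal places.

The minimum enclosing circle is determined by three boundary points: P_2, P_3, P_4.
Their circumcentre is (-11/23, 75/23) with r² = 16165/529.
The farthest remaining point P_1 is at distance² 1445/529 ≤ 16165/529.
Diameter = 2r = 2√(16165/529) ≈ 11.06.

11.06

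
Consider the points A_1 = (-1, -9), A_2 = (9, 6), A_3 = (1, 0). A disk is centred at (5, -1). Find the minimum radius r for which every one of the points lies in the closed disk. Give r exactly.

10

The required radius is the distance from (5, -1) to the farthest point.
Squared distances: 100, 65, 17.
Maximum is 100, attained at A_1.
r = √100 = 10.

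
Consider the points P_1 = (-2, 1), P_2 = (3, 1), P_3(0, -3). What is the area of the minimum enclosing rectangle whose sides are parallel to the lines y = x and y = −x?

21

In coordinates u = x + y, v = x − y the rectangle is axis-aligned; the map (x,y)→(u,v) scales areas by 2.
u-values: -1, 4, -3; range = 4 − (-3) = 7.
v-values: -3, 2, 3; range = 3 − (-3) = 6.
Area = (7 × 6) / 2 = 21.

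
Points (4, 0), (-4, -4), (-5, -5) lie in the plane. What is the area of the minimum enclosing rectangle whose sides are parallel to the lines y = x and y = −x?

28

In coordinates u = x + y, v = x − y the rectangle is axis-aligned; the map (x,y)→(u,v) scales areas by 2.
u-values: 4, -8, -10; range = 4 − (-10) = 14.
v-values: 4, 0, 0; range = 4 − 0 = 4.
Area = (14 × 4) / 2 = 28.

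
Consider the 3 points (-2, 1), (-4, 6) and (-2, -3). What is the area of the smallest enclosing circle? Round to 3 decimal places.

Call the three points A, B, C in the order given.
Side lengths²: AB² = 29, AC² = 16, BC² = 85.
Since BC² = 85 ≥ 29 + 16 = 45, the angle opposite BC is not acute, so the smallest enclosing circle has BC as diameter.
Centre = midpoint of BC = (-3, 1.5), r² = 85/4 = 21.25.
Area = π·r² = π·21.25 ≈ 66.759.

66.759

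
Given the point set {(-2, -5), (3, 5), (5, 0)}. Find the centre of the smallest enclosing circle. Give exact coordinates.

(0.5, 0)

Call the three points A, B, C in the order given.
Side lengths²: AB² = 125, AC² = 74, BC² = 29.
Since AB² = 125 ≥ 74 + 29 = 103, the angle opposite AB is not acute, so the smallest enclosing circle has AB as diameter.
Centre = midpoint of AB = (0.5, 0), r² = 125/4 = 31.25.
Centre = (0.5, 0).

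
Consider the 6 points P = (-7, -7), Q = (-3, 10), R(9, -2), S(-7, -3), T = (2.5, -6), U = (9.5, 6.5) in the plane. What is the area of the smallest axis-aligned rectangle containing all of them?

x ranges over [-7, 9.5], width 16.5.
y ranges over [-7, 10], height 17.
Area = 16.5 × 17 = 280.5.

280.5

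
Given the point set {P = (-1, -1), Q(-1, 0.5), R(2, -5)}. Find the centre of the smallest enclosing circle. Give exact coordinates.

Side lengths²: PQ² = 2.25, PR² = 25, QR² = 39.25.
Since QR² = 39.25 ≥ 25 + 2.25 = 27.25, the angle opposite QR is not acute, so the smallest enclosing circle has QR as diameter.
Centre = midpoint of QR = (0.5, -2.25), r² = 39.25/4 = 9.8125.
Centre = (0.5, -2.25).

(0.5, -2.25)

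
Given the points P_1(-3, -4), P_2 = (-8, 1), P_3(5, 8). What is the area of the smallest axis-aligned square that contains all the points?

169

The bounding box has width 13 and height 12.
An axis-aligned square enclosing the set must have side ≥ max(width, height).
So the minimum side is max(13, 12) = 13.
Area = 13² = 169.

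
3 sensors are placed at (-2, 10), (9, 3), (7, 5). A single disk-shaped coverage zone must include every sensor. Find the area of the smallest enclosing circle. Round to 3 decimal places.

133.518

Call the three points A, B, C in the order given.
Side lengths²: AB² = 170, AC² = 106, BC² = 8.
Since AB² = 170 ≥ 106 + 8 = 114, the angle opposite AB is not acute, so the smallest enclosing circle has AB as diameter.
Centre = midpoint of AB = (3.5, 6.5), r² = 170/4 = 42.5.
Area = π·r² = π·42.5 ≈ 133.518.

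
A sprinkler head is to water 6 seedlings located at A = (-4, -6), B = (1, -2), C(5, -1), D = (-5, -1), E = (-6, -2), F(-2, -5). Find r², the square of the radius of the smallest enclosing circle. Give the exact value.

By Welzl's lemma the MEC is supported by two points (diametrically opposite) or three points (on a circumcircle).
The minimum enclosing circle is determined by three boundary points: A, C, E.
Their circumcentre is (-11/23, -40/23) with r² = 16165/529.
The farthest remaining point D is at distance² 11105/529 ≤ 16165/529.

16165/529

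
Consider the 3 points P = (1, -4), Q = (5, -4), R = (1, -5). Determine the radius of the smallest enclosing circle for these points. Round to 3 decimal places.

2.062

Side lengths²: PQ² = 16, PR² = 1, QR² = 17.
Since QR² = 17 ≥ 16 + 1 = 17, the angle opposite QR is not acute, so the smallest enclosing circle has QR as diameter.
Centre = midpoint of QR = (3, -4.5), r² = 17/4 = 4.25.
r = √(4.25) ≈ 2.062.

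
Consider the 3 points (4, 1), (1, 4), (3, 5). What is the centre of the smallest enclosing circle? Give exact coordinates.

Call the three points A, B, C in the order given.
Side lengths²: AB² = 18, AC² = 17, BC² = 5.
Since AB² = 18 < 17 + 5 = 22, the triangle is acute, so the smallest enclosing circle is the circumcircle.
Circumcentre = (17/6, 17/6), r² = 85/18.
Centre = (17/6, 17/6).

(17/6, 17/6)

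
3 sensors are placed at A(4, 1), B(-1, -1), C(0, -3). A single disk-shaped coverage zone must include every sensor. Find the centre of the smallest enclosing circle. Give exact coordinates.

Side lengths²: AB² = 29, AC² = 32, BC² = 5.
Since AC² = 32 < 29 + 5 = 34, the triangle is acute, so the smallest enclosing circle is the circumcircle.
Circumcentre = (11/6, -5/6), r² = 145/18.
Centre = (11/6, -5/6).

(11/6, -5/6)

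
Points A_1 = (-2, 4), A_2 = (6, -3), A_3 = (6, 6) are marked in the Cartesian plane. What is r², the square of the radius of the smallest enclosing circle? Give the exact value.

Side lengths²: A_1A_2² = 113, A_1A_3² = 68, A_2A_3² = 81.
Since A_1A_2² = 113 < 81 + 68 = 149, the triangle is acute, so the smallest enclosing circle is the circumcircle.
Circumcentre = (2.875, 1.5), r² = 30.015625.

30.015625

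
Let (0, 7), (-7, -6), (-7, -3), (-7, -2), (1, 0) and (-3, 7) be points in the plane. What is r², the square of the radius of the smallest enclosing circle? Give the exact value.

The farthest pair is (0, 7)–(-7, -6) with squared distance 218. The circle on this segment as diameter has centre (-3.5, 0.5) and r² = 218/4 = 54.5.
Check (-7, -3): distance² to centre = 24.5 ≤ 54.5, so it lies inside.
All remaining points lie in this disk, and no smaller disk contains both endpoints, so this is the minimum enclosing circle.

54.5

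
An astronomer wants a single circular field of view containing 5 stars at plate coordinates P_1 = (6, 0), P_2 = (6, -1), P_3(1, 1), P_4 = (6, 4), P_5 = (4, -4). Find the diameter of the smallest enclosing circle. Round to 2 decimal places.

8.25

By Welzl's lemma the MEC is supported by two points (diametrically opposite) or three points (on a circumcircle).
The farthest pair is P_4–P_5 with squared distance 68. The circle on this segment as diameter has centre (5, 0) and r² = 68/4 = 17.
Check P_1: distance² to centre = 1 ≤ 17, so it lies inside.
All remaining points lie in this disk, and no smaller disk contains both endpoints, so this is the minimum enclosing circle.
Diameter = 2r = 2√17 ≈ 8.25.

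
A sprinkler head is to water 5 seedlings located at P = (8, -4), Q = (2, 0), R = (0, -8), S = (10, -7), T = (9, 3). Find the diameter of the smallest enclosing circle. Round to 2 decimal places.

By Welzl's lemma the MEC is supported by two points (diametrically opposite) or three points (on a circumcircle).
The farthest pair is R–T with squared distance 202. The circle on this segment as diameter has centre (4.5, -2.5) and r² = 202/4 = 50.5.
Check P: distance² to centre = 14.5 ≤ 50.5, so it lies inside.
All remaining points lie in this disk, and no smaller disk contains both endpoints, so this is the minimum enclosing circle.
Diameter = 2r = 2√(50.5) ≈ 14.21.

14.21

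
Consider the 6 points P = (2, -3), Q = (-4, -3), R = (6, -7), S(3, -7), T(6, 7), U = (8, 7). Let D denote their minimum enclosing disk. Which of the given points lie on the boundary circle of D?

Q, R, U

By Welzl's lemma the MEC is supported by two points (diametrically opposite) or three points (on a circumcircle).
The minimum enclosing circle is determined by three boundary points: Q, R, U.
Their circumcentre is (119/37, 20/37) with r² = 88450/1369.
The farthest remaining point S is at distance² 77905/1369 ≤ 88450/1369.
The points at distance exactly r from the centre are Q, R, U — 3 points.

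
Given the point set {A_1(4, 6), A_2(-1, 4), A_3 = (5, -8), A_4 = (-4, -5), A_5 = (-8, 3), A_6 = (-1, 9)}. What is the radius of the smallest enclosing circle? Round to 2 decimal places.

A smallest enclosing disk is always determined by at most three of the input points on its boundary.
The minimum enclosing circle is determined by three boundary points: A_3, A_5, A_6.
Their circumcentre is (39/62, 1/62) with r² = 160225/1922.
The farthest remaining point A_1 is at distance² 90661/1922 ≤ 160225/1922.
r = √(160225/1922) ≈ 9.13.

9.13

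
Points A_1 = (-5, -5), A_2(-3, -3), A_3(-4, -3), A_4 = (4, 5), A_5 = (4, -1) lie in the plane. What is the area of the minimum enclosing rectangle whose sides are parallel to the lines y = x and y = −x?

57

In coordinates u = x + y, v = x − y the rectangle is axis-aligned; the map (x,y)→(u,v) scales areas by 2.
u-values: -10, -6, -7, 9, 3; range = 9 − (-10) = 19.
v-values: 0, 0, -1, -1, 5; range = 5 − (-1) = 6.
Area = (19 × 6) / 2 = 57.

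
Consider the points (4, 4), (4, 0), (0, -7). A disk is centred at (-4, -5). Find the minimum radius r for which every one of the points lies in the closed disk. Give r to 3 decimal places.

12.042

The required radius is the distance from (-4, -5) to the farthest point.
Squared distances: 145, 89, 20.
Maximum is 145, attained at (4, 4).
r = √145 ≈ 12.042.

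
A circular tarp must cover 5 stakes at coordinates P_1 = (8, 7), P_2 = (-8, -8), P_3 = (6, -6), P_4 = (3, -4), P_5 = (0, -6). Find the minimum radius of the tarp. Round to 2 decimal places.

The minimum enclosing circle of a finite set is fixed by two of the points (as a diameter) or three (as a circumcircle).
The farthest pair is P_1–P_2 with squared distance 481. The circle on this segment as diameter has centre (0, -0.5) and r² = 481/4 = 120.25.
Check P_3: distance² to centre = 66.25 ≤ 120.25, so it lies inside.
All remaining points lie in this disk, and no smaller disk contains both endpoints, so this is the minimum enclosing circle.
r = √(120.25) ≈ 10.97.

10.97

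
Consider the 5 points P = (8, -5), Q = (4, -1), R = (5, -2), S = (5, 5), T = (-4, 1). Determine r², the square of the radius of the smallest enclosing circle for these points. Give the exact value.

A smallest enclosing disk is always determined by at most three of the input points on its boundary.
The minimum enclosing circle is determined by three boundary points: P, S, T.
Their circumcentre is (81/34, -21/17) with r² = 52865/1156.
The farthest remaining point R is at distance² 8597/1156 ≤ 52865/1156.

52865/1156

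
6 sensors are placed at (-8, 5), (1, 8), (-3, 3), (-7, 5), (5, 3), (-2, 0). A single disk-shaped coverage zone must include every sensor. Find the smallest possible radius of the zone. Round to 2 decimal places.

The minimum enclosing circle of a finite set is fixed by two of the points (as a diameter) or three (as a circumcircle).
The farthest pair is (-8, 5)–(5, 3) with squared distance 173. The circle on this segment as diameter has centre (-1.5, 4) and r² = 173/4 = 43.25.
Check (1, 8): distance² to centre = 22.25 ≤ 43.25, so it lies inside.
All remaining points lie in this disk, and no smaller disk contains both endpoints, so this is the minimum enclosing circle.
r = √(43.25) ≈ 6.58.

6.58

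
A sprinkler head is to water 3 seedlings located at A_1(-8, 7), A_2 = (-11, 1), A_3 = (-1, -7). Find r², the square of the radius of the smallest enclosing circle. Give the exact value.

61.25

Side lengths²: A_1A_2² = 45, A_1A_3² = 245, A_2A_3² = 164.
Since A_1A_3² = 245 ≥ 164 + 45 = 209, the angle opposite A_1A_3 is not acute, so the smallest enclosing circle has A_1A_3 as diameter.
Centre = midpoint of A_1A_3 = (-4.5, 0), r² = 245/4 = 61.25.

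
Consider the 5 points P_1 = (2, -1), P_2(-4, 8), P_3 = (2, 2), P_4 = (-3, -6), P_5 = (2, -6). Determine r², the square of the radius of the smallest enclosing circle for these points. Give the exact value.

The minimum enclosing circle of a finite set is fixed by two of the points (as a diameter) or three (as a circumcircle).
The farthest pair is P_2–P_5 with squared distance 232. The circle on this segment as diameter has centre (-1, 1) and r² = 232/4 = 58.
Check P_1: distance² to centre = 13 ≤ 58, so it lies inside.
All remaining points lie in this disk, and no smaller disk contains both endpoints, so this is the minimum enclosing circle.

58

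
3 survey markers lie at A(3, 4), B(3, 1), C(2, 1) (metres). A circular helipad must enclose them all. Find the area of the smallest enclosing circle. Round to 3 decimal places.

Side lengths²: AB² = 9, AC² = 10, BC² = 1.
Since AC² = 10 ≥ 9 + 1 = 10, the angle opposite AC is not acute, so the smallest enclosing circle has AC as diameter.
Centre = midpoint of AC = (2.5, 2.5), r² = 10/4 = 2.5.
Area = π·r² = π·2.5 ≈ 7.854.

7.854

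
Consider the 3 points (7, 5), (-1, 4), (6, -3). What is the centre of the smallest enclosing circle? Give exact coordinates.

Call the three points A, B, C in the order given.
Side lengths²: AB² = 65, AC² = 65, BC² = 98.
Since BC² = 98 < 65 + 65 = 130, the triangle is acute, so the smallest enclosing circle is the circumcircle.
Circumcentre = (61/18, 25/18), r² = 4225/162.
Centre = (61/18, 25/18).

(61/18, 25/18)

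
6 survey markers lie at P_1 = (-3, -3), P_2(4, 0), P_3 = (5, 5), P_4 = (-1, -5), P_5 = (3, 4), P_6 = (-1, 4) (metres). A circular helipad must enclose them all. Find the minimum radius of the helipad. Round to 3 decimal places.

5.831

By Welzl's lemma the MEC is supported by two points (diametrically opposite) or three points (on a circumcircle).
The farthest pair is P_3–P_4 with squared distance 136. The circle on this segment as diameter has centre (2, 0) and r² = 136/4 = 34.
Check P_1: distance² to centre = 34 ≤ 34, so it lies inside.
All remaining points lie in this disk, and no smaller disk contains both endpoints, so this is the minimum enclosing circle.
r = √34 ≈ 5.831.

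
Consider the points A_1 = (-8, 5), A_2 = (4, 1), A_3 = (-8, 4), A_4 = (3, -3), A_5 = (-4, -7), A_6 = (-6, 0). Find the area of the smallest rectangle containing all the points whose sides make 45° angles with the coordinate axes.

In coordinates u = x + y, v = x − y the rectangle is axis-aligned; the map (x,y)→(u,v) scales areas by 2.
u-values: -3, 5, -4, 0, -11, -6; range = 5 − (-11) = 16.
v-values: -13, 3, -12, 6, 3, -6; range = 6 − (-13) = 19.
Area = (16 × 19) / 2 = 152.

152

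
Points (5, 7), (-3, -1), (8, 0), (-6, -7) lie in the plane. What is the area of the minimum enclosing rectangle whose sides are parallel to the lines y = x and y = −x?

125

In coordinates u = x + y, v = x − y the rectangle is axis-aligned; the map (x,y)→(u,v) scales areas by 2.
u-values: 12, -4, 8, -13; range = 12 − (-13) = 25.
v-values: -2, -2, 8, 1; range = 8 − (-2) = 10.
Area = (25 × 10) / 2 = 125.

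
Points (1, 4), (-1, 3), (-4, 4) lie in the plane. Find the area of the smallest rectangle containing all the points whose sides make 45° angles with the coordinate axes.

12.5

In coordinates u = x + y, v = x − y the rectangle is axis-aligned; the map (x,y)→(u,v) scales areas by 2.
u-values: 5, 2, 0; range = 5 − 0 = 5.
v-values: -3, -4, -8; range = -3 − (-8) = 5.
Area = (5 × 5) / 2 = 12.5.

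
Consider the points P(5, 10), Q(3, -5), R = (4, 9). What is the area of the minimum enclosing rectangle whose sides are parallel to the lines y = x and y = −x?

In coordinates u = x + y, v = x − y the rectangle is axis-aligned; the map (x,y)→(u,v) scales areas by 2.
u-values: 15, -2, 13; range = 15 − (-2) = 17.
v-values: -5, 8, -5; range = 8 − (-5) = 13.
Area = (17 × 13) / 2 = 110.5.

110.5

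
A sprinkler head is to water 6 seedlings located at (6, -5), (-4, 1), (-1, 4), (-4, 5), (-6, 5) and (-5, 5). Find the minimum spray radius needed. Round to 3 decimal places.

7.810

A smallest enclosing disk is always determined by at most three of the input points on its boundary.
The farthest pair is (6, -5)–(-6, 5) with squared distance 244. The circle on this segment as diameter has centre (0, 0) and r² = 244/4 = 61.
Check (-4, 1): distance² to centre = 17 ≤ 61, so it lies inside.
All remaining points lie in this disk, and no smaller disk contains both endpoints, so this is the minimum enclosing circle.
r = √61 ≈ 7.810.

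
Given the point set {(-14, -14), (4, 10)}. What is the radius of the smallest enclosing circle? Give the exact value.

The smallest circle enclosing two points has them as diameter endpoints.
Centre = midpoint = (-5, -2); r² = |(-14, -14)−(4, 10)|²/4 = 900/4 = 225.
r = √225 = 15.

15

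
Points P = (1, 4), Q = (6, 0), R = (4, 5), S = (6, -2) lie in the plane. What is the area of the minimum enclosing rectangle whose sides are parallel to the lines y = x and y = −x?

In coordinates u = x + y, v = x − y the rectangle is axis-aligned; the map (x,y)→(u,v) scales areas by 2.
u-values: 5, 6, 9, 4; range = 9 − 4 = 5.
v-values: -3, 6, -1, 8; range = 8 − (-3) = 11.
Area = (5 × 11) / 2 = 27.5.

27.5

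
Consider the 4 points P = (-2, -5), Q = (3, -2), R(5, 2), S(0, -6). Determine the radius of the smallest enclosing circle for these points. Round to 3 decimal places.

By Welzl's lemma the MEC is supported by two points (diametrically opposite) or three points (on a circumcircle).
The farthest pair is P–R with squared distance 98. The circle on this segment as diameter has centre (1.5, -1.5) and r² = 98/4 = 24.5.
Check Q: distance² to centre = 2.5 ≤ 24.5, so it lies inside.
All remaining points lie in this disk, and no smaller disk contains both endpoints, so this is the minimum enclosing circle.
r = √(24.5) ≈ 4.950.

4.950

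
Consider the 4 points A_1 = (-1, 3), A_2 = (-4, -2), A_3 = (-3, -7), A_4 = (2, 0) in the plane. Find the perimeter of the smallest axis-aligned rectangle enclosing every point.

Width = max x − min x = 2 − (-4) = 6.
Height = max y − min y = 3 − (-7) = 10.
Perimeter = 2(6 + 10) = 32.

32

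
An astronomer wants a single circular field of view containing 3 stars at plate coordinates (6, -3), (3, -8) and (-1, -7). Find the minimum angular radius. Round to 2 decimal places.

Call the three points A, B, C in the order given.
Side lengths²: AB² = 34, AC² = 65, BC² = 17.
Since AC² = 65 ≥ 34 + 17 = 51, the angle opposite AC is not acute, so the smallest enclosing circle has AC as diameter.
Centre = midpoint of AC = (2.5, -5), r² = 65/4 = 16.25.
r = √(16.25) ≈ 4.03.

4.03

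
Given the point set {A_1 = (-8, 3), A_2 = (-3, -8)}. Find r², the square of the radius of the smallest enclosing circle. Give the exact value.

36.5

The smallest circle enclosing two points has them as diameter endpoints.
Centre = midpoint = (-5.5, -2.5); r² = |A_1A_2|²/4 = 146/4 = 36.5.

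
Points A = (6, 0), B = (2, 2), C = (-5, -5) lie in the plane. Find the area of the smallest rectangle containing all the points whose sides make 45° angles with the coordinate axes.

48

In coordinates u = x + y, v = x − y the rectangle is axis-aligned; the map (x,y)→(u,v) scales areas by 2.
u-values: 6, 4, -10; range = 6 − (-10) = 16.
v-values: 6, 0, 0; range = 6 − 0 = 6.
Area = (16 × 6) / 2 = 48.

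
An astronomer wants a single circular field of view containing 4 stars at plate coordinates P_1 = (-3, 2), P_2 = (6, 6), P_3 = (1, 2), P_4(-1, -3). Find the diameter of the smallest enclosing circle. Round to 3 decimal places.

The farthest pair is P_2–P_4 with squared distance 130. The circle on this segment as diameter has centre (2.5, 1.5) and r² = 130/4 = 32.5.
Check P_1: distance² to centre = 30.5 ≤ 32.5, so it lies inside.
All remaining points lie in this disk, and no smaller disk contains both endpoints, so this is the minimum enclosing circle.
Diameter = 2r = 2√(32.5) ≈ 11.402.

11.402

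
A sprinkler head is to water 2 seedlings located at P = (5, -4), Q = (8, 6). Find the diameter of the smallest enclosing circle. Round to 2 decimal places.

10.44

The smallest circle enclosing two points has them as diameter endpoints.
Centre = midpoint = (6.5, 1); r² = |PQ|²/4 = 109/4 = 27.25.
Diameter = 2r = 2√(27.25) ≈ 10.44.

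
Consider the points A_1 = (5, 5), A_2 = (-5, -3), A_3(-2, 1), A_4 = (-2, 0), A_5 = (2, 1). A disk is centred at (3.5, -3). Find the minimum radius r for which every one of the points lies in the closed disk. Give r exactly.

8.5

The required radius is the distance from (3.5, -3) to the farthest point.
Squared distances: 66.25, 72.25, 46.25, 39.25, 18.25.
Maximum is 72.25, attained at A_2.
r = √(72.25) = 8.5.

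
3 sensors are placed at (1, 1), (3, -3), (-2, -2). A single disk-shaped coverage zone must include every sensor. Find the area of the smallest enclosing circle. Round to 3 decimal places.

22.689

Call the three points A, B, C in the order given.
Side lengths²: AB² = 20, AC² = 18, BC² = 26.
Since BC² = 26 < 20 + 18 = 38, the triangle is acute, so the smallest enclosing circle is the circumcircle.
Circumcentre = (2/3, -5/3), r² = 65/9.
Area = π·r² = π·65/9 ≈ 22.689.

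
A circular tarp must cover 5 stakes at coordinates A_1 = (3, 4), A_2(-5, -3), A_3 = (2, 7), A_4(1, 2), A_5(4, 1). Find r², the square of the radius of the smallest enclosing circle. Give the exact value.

The minimum enclosing circle of a finite set is fixed by two of the points (as a diameter) or three (as a circumcircle).
The farthest pair is A_2–A_3 with squared distance 149. The circle on this segment as diameter has centre (-1.5, 2) and r² = 149/4 = 37.25.
Check A_1: distance² to centre = 24.25 ≤ 37.25, so it lies inside.
All remaining points lie in this disk, and no smaller disk contains both endpoints, so this is the minimum enclosing circle.

37.25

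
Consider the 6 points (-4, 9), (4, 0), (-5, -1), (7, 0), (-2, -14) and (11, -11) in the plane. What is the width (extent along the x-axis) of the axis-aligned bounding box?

16

max x = 11, min x = -5, so width = 16.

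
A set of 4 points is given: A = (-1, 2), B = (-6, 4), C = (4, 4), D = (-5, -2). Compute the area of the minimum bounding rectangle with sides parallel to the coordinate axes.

x ranges over [-6, 4], width 10.
y ranges over [-2, 4], height 6.
Area = 10 × 6 = 60.

60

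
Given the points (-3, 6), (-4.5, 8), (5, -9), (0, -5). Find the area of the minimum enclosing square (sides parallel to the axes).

289

The bounding box has width 9.5 and height 17.
An axis-aligned square enclosing the set must have side ≥ max(width, height).
So the minimum side is max(9.5, 17) = 17.
Area = 17² = 289.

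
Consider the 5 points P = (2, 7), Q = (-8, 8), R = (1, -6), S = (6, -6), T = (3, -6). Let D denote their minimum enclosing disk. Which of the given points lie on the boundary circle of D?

A smallest enclosing disk is always determined by at most three of the input points on its boundary.
The farthest pair is Q–S with squared distance 392. The circle on this segment as diameter has centre (-1, 1) and r² = 392/4 = 98.
Check P: distance² to centre = 45 ≤ 98, so it lies inside.
All remaining points lie in this disk, and no smaller disk contains both endpoints, so this is the minimum enclosing circle.
The points at distance exactly r from the centre are Q, S — 2 points.

Q, S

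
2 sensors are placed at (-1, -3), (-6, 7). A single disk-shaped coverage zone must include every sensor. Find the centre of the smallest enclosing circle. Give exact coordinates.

The smallest circle enclosing two points has them as diameter endpoints.
Centre = midpoint = (-3.5, 2); r² = |(-1, -3)−(-6, 7)|²/4 = 125/4 = 31.25.
Centre = (-3.5, 2).

(-3.5, 2)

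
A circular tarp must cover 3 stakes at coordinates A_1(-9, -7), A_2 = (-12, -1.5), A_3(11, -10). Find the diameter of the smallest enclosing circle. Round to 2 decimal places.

24.52

Side lengths²: A_1A_2² = 39.25, A_1A_3² = 409, A_2A_3² = 601.25.
Since A_2A_3² = 601.25 ≥ 409 + 39.25 = 448.25, the angle opposite A_2A_3 is not acute, so the smallest enclosing circle has A_2A_3 as diameter.
Centre = midpoint of A_2A_3 = (-0.5, -5.75), r² = 601.25/4 = 150.3125.
Diameter = 2r = 2√(150.3125) ≈ 24.52.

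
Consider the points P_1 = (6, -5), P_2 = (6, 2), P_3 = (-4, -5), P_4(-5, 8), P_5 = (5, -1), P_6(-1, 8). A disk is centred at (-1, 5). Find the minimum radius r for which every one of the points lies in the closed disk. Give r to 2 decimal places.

12.21

The required radius is the distance from (-1, 5) to the farthest point.
Squared distances: 149, 58, 109, 25, 72, 9.
Maximum is 149, attained at P_1.
r = √149 ≈ 12.21.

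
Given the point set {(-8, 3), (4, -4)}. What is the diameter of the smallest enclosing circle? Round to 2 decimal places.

13.89

The smallest circle enclosing two points has them as diameter endpoints.
Centre = midpoint = (-2, -0.5); r² = |(-8, 3)−(4, -4)|²/4 = 193/4 = 48.25.
Diameter = 2r = 2√(48.25) ≈ 13.89.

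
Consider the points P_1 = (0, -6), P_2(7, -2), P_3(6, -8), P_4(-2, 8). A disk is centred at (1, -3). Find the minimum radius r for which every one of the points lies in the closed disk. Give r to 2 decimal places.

11.40

The required radius is the distance from (1, -3) to the farthest point.
Squared distances: 10, 37, 50, 130.
Maximum is 130, attained at P_4.
r = √130 ≈ 11.40.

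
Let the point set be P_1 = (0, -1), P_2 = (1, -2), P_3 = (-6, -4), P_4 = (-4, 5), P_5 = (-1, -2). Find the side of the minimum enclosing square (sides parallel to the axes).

9

The bounding box has width 7 and height 9.
An axis-aligned square enclosing the set must have side ≥ max(width, height).
So the minimum side is max(7, 9) = 9.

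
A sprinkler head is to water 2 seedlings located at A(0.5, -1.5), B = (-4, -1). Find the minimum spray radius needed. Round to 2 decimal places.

The smallest circle enclosing two points has them as diameter endpoints.
Centre = midpoint = (-1.75, -1.25); r² = |AB|²/4 = 20.5/4 = 5.125.
r = √(5.125) ≈ 2.26.

2.26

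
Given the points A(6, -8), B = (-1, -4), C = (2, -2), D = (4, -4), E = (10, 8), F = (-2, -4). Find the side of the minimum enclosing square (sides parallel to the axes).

The bounding box has width 12 and height 16.
An axis-aligned square enclosing the set must have side ≥ max(width, height).
So the minimum side is max(12, 16) = 16.

16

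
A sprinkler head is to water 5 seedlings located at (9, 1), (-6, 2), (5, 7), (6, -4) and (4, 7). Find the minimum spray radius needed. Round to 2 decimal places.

By Welzl's lemma the MEC is supported by two points (diametrically opposite) or three points (on a circumcircle).
The farthest pair is (9, 1)–(-6, 2) with squared distance 226. The circle on this segment as diameter has centre (1.5, 1.5) and r² = 226/4 = 56.5.
Check (5, 7): distance² to centre = 42.5 ≤ 56.5, so it lies inside.
All remaining points lie in this disk, and no smaller disk contains both endpoints, so this is the minimum enclosing circle.
r = √(56.5) ≈ 7.52.

7.52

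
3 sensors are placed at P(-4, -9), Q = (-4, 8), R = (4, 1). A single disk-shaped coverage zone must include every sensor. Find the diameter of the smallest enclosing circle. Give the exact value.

17

Side lengths²: PQ² = 289, PR² = 164, QR² = 113.
Since PQ² = 289 ≥ 164 + 113 = 277, the angle opposite PQ is not acute, so the smallest enclosing circle has PQ as diameter.
Centre = midpoint of PQ = (-4, -0.5), r² = 289/4 = 72.25.
Diameter = 2r = 2√(72.25) = 17.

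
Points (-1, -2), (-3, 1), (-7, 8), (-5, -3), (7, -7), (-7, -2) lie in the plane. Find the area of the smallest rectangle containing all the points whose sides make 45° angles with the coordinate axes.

145

In coordinates u = x + y, v = x − y the rectangle is axis-aligned; the map (x,y)→(u,v) scales areas by 2.
u-values: -3, -2, 1, -8, 0, -9; range = 1 − (-9) = 10.
v-values: 1, -4, -15, -2, 14, -5; range = 14 − (-15) = 29.
Area = (10 × 29) / 2 = 145.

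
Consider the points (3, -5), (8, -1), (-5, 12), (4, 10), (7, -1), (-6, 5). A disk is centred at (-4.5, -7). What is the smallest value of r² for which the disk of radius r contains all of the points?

361.25

The required radius is the distance from (-4.5, -7) to the farthest point.
Squared distances: 60.25, 192.25, 361.25, 361.25, 168.25, 146.25.
Maximum is 361.25, attained at (-5, 12).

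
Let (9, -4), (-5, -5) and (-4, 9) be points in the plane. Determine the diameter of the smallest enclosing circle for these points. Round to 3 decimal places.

18.573

Call the three points A, B, C in the order given.
Side lengths²: AB² = 197, AC² = 338, BC² = 197.
Since AC² = 338 < 197 + 197 = 394, the triangle is acute, so the smallest enclosing circle is the circumcircle.
Circumcentre = (47/30, 47/30), r² = 38809/450.
Diameter = 2r = 2√(38809/450) ≈ 18.573.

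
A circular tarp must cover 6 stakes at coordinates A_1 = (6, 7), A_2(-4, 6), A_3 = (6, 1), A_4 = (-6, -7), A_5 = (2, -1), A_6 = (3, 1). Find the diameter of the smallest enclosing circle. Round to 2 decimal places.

18.44

A smallest enclosing disk is always determined by at most three of the input points on its boundary.
The farthest pair is A_1–A_4 with squared distance 340. The circle on this segment as diameter has centre (0, 0) and r² = 340/4 = 85.
Check A_2: distance² to centre = 52 ≤ 85, so it lies inside.
All remaining points lie in this disk, and no smaller disk contains both endpoints, so this is the minimum enclosing circle.
Diameter = 2r = 2√85 ≈ 18.44.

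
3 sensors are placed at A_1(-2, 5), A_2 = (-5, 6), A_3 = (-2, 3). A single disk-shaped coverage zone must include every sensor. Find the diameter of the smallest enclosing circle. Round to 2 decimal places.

4.24

Side lengths²: A_1A_2² = 10, A_1A_3² = 4, A_2A_3² = 18.
Since A_2A_3² = 18 ≥ 10 + 4 = 14, the angle opposite A_2A_3 is not acute, so the smallest enclosing circle has A_2A_3 as diameter.
Centre = midpoint of A_2A_3 = (-3.5, 4.5), r² = 18/4 = 4.5.
Diameter = 2r = 2√(4.5) ≈ 4.24.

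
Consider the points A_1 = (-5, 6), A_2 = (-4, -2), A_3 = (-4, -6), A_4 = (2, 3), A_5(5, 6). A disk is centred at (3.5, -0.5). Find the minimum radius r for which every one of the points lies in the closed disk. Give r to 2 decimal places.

The required radius is the distance from (3.5, -0.5) to the farthest point.
Squared distances: 114.5, 58.5, 86.5, 14.5, 44.5.
Maximum is 114.5, attained at A_1.
r = √(114.5) ≈ 10.70.

10.70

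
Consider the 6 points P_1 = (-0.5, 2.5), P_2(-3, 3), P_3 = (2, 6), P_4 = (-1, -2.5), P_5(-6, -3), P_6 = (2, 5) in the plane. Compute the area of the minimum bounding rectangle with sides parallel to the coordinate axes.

72

x ranges over [-6, 2], width 8.
y ranges over [-3, 6], height 9.
Area = 8 × 9 = 72.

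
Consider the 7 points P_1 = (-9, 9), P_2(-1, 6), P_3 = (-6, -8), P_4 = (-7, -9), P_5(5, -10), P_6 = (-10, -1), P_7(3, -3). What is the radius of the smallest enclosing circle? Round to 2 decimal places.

The farthest pair is P_1–P_5 with squared distance 557. The circle on this segment as diameter has centre (-2, -0.5) and r² = 557/4 = 139.25.
Check P_2: distance² to centre = 43.25 ≤ 139.25, so it lies inside.
All remaining points lie in this disk, and no smaller disk contains both endpoints, so this is the minimum enclosing circle.
r = √(139.25) ≈ 11.80.

11.80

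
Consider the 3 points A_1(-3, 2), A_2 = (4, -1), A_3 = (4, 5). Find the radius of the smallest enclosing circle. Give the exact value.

29/7

Side lengths²: A_1A_2² = 58, A_1A_3² = 58, A_2A_3² = 36.
Since A_1A_3² = 58 < 58 + 36 = 94, the triangle is acute, so the smallest enclosing circle is the circumcircle.
Circumcentre = (8/7, 2), r² = 841/49.
r = √(841/49) = 29/7.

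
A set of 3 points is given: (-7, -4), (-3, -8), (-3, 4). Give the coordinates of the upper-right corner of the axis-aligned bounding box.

(-3, 4)

x-range [-7, -3], y-range [-8, 4].
The upper-right corner is (-3, 4).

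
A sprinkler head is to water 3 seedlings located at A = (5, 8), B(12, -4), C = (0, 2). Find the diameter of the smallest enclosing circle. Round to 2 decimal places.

Side lengths²: AB² = 193, AC² = 61, BC² = 180.
Since AB² = 193 < 180 + 61 = 241, the triangle is acute, so the smallest enclosing circle is the circumcircle.
Circumcentre = (241/34, 20/17), r² = 58865/1156.
Diameter = 2r = 2√(58865/1156) ≈ 14.27.

14.27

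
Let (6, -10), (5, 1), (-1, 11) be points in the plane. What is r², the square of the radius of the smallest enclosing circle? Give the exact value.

Call the three points A, B, C in the order given.
Side lengths²: AB² = 122, AC² = 490, BC² = 136.
Since AC² = 490 ≥ 136 + 122 = 258, the angle opposite AC is not acute, so the smallest enclosing circle has AC as diameter.
Centre = midpoint of AC = (2.5, 0.5), r² = 490/4 = 122.5.

122.5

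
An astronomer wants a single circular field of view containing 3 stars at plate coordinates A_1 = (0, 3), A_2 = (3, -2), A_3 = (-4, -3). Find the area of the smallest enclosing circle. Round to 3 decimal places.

Side lengths²: A_1A_2² = 34, A_1A_3² = 52, A_2A_3² = 50.
Since A_1A_3² = 52 < 50 + 34 = 84, the triangle is acute, so the smallest enclosing circle is the circumcircle.
Circumcentre = (-14/19, -16/19), r² = 5525/361.
Area = π·r² = π·5525/361 ≈ 48.081.

48.081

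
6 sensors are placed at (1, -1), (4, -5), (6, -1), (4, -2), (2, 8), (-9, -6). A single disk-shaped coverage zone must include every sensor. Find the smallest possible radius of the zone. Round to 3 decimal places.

By Welzl's lemma the MEC is supported by two points (diametrically opposite) or three points (on a circumcircle).
The minimum enclosing circle is determined by three boundary points: (6, -1), (2, 8), (-9, -6).
Their circumcentre is (-175/62, 29/62) with r² = 153745/1922.
The farthest remaining point (4, -5) is at distance² 146925/1922 ≤ 153745/1922.
r = √(153745/1922) ≈ 8.944.

8.944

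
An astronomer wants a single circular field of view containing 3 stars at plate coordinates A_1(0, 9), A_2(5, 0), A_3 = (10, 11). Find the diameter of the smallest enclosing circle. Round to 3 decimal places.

12.687

Side lengths²: A_1A_2² = 106, A_1A_3² = 104, A_2A_3² = 146.
Since A_2A_3² = 146 < 106 + 104 = 210, the triangle is acute, so the smallest enclosing circle is the circumcircle.
Circumcentre = (5.74, 6.3), r² = 40.2376.
Diameter = 2r = 2√(40.2376) ≈ 12.687.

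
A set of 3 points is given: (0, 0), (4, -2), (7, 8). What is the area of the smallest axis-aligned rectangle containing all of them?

70

x ranges over [0, 7], width 7.
y ranges over [-2, 8], height 10.
Area = 7 × 10 = 70.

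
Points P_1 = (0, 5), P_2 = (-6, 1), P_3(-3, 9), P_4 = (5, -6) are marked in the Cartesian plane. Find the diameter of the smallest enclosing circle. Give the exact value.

The farthest pair is P_3–P_4 with squared distance 289. The circle on this segment as diameter has centre (1, 1.5) and r² = 289/4 = 72.25.
Check P_1: distance² to centre = 13.25 ≤ 72.25, so it lies inside.
All remaining points lie in this disk, and no smaller disk contains both endpoints, so this is the minimum enclosing circle.
Diameter = 2r = 2√(72.25) = 17.

17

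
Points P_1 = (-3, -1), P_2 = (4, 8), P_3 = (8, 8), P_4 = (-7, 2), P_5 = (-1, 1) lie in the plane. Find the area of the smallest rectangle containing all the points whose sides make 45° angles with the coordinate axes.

94.5

In coordinates u = x + y, v = x − y the rectangle is axis-aligned; the map (x,y)→(u,v) scales areas by 2.
u-values: -4, 12, 16, -5, 0; range = 16 − (-5) = 21.
v-values: -2, -4, 0, -9, -2; range = 0 − (-9) = 9.
Area = (21 × 9) / 2 = 94.5.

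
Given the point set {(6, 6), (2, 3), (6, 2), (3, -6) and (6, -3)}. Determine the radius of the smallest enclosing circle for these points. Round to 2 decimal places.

6.18

The farthest pair is (6, 6)–(3, -6) with squared distance 153. The circle on this segment as diameter has centre (4.5, 0) and r² = 153/4 = 38.25.
Check (2, 3): distance² to centre = 15.25 ≤ 38.25, so it lies inside.
All remaining points lie in this disk, and no smaller disk contains both endpoints, so this is the minimum enclosing circle.
r = √(38.25) ≈ 6.18.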